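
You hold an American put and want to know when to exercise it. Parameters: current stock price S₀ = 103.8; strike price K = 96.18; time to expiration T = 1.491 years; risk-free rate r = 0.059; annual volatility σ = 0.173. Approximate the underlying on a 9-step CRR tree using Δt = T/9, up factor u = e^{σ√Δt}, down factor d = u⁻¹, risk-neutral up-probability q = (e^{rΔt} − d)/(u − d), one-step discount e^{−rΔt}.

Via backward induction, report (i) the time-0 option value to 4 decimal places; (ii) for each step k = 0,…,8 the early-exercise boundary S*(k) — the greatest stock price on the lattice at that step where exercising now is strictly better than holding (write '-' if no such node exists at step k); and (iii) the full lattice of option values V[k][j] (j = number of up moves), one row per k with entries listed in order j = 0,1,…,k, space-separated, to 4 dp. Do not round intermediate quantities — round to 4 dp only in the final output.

price = 2.8645
boundary = - - - 84.0340 78.3203 84.0340 78.3203 84.0340 90.1646
tree:
2.8645
4.7838 1.3583
7.7563 2.4573 0.4908
12.1460 4.3330 0.9793 0.1033
17.8597 7.4013 1.9209 0.2328 0.0000
23.1849 12.1460 3.6836 0.5249 0.0000 0.0000
28.1481 17.8597 6.8461 1.1835 0.0000 0.0000 0.0000
32.7737 23.1849 12.1460 2.6682 0.0000 0.0000 0.0000 0.0000
37.0849 28.1481 17.8597 6.0154 0.0000 0.0000 0.0000 0.0000 0.0000
41.1029 32.7737 23.1849 12.1460 0.0000 0.0000 0.0000 0.0000 0.0000 0.0000

Δt=0.16567  u=1.07295  d=0.93201  q=0.55209  discount=0.99027
step 9 (expiry): payoffs max(K−S,0) = 41.1029 32.7737 23.1849 12.1460 0.0000 0.0000 0.0000 0.0000 0.0000 0.0000
step 8: (k=8,j=0): S=59.0951, (K−S)⁺=37.0849, hold=36.1494 ⇒ V=37.0849 exercise | (k=8,j=1): S=68.0319, (K−S)⁺=28.1481, hold=27.2125 ⇒ V=28.1481 exercise | (k=8,j=2): S=78.3203, (K−S)⁺=17.8597, hold=16.9242 ⇒ V=17.8597 exercise | (k=8,j=3): S=90.1646, (K−S)⁺=6.0154, hold=5.3874 ⇒ V=6.0154 exercise | (k=8,j=4): S=103.8000, (K−S)⁺=0.0000, hold=0.0000 ⇒ V=0.0000 continue | (k=8,j=5): S=119.4975, (K−S)⁺=0.0000, hold=0.0000 ⇒ V=0.0000 continue | (k=8,j=6): S=137.5689, (K−S)⁺=0.0000, hold=0.0000 ⇒ V=0.0000 continue | (k=8,j=7): S=158.3732, (K−S)⁺=0.0000, hold=0.0000 ⇒ V=0.0000 continue | (k=8,j=8): S=182.3238, (K−S)⁺=0.0000, hold=0.0000 ⇒ V=0.0000 continue  boundary S*=90.1646
step 7: (k=7,j=0): S=63.4063, (K−S)⁺=32.7737, hold=31.8382 ⇒ V=32.7737 exercise | (k=7,j=1): S=72.9951, (K−S)⁺=23.1849, hold=22.2494 ⇒ V=23.1849 exercise | (k=7,j=2): S=84.0340, (K−S)⁺=12.1460, hold=11.2105 ⇒ V=12.1460 exercise | (k=7,j=3): S=96.7423, (K−S)⁺=0.0000, hold=2.6682 ⇒ V=2.6682 continue | (k=7,j=4): S=111.3725, (K−S)⁺=0.0000, hold=0.0000 ⇒ V=0.0000 continue | (k=7,j=5): S=128.2152, (K−S)⁺=0.0000, hold=0.0000 ⇒ V=0.0000 continue | (k=7,j=6): S=147.6050, (K−S)⁺=0.0000, hold=0.0000 ⇒ V=0.0000 continue | (k=7,j=7): S=169.9271, (K−S)⁺=0.0000, hold=0.0000 ⇒ V=0.0000 continue  boundary S*=84.0340
step 6: (k=6,j=0): S=68.0319, (K−S)⁺=28.1481, hold=27.2125 ⇒ V=28.1481 exercise | (k=6,j=1): S=78.3203, (K−S)⁺=17.8597, hold=16.9242 ⇒ V=17.8597 exercise | (k=6,j=2): S=90.1646, (K−S)⁺=6.0154, hold=6.8461 ⇒ V=6.8461 continue | (k=6,j=3): S=103.8000, (K−S)⁺=0.0000, hold=1.1835 ⇒ V=1.1835 continue | (k=6,j=4): S=119.4975, (K−S)⁺=0.0000, hold=0.0000 ⇒ V=0.0000 continue | (k=6,j=5): S=137.5689, (K−S)⁺=0.0000, hold=0.0000 ⇒ V=0.0000 continue | (k=6,j=6): S=158.3732, (K−S)⁺=0.0000, hold=0.0000 ⇒ V=0.0000 continue  boundary S*=78.3203
step 5: (k=5,j=0): S=72.9951, (K−S)⁺=23.1849, hold=22.2494 ⇒ V=23.1849 exercise | (k=5,j=1): S=84.0340, (K−S)⁺=12.1460, hold=11.6646 ⇒ V=12.1460 exercise | (k=5,j=2): S=96.7423, (K−S)⁺=0.0000, hold=3.6836 ⇒ V=3.6836 continue | (k=5,j=3): S=111.3725, (K−S)⁺=0.0000, hold=0.5249 ⇒ V=0.5249 continue | (k=5,j=4): S=128.2152, (K−S)⁺=0.0000, hold=0.0000 ⇒ V=0.0000 continue | (k=5,j=5): S=147.6050, (K−S)⁺=0.0000, hold=0.0000 ⇒ V=0.0000 continue  boundary S*=84.0340
step 4: (k=4,j=0): S=78.3203, (K−S)⁺=17.8597, hold=16.9242 ⇒ V=17.8597 exercise | (k=4,j=1): S=90.1646, (K−S)⁺=6.0154, hold=7.4013 ⇒ V=7.4013 continue | (k=4,j=2): S=103.8000, (K−S)⁺=0.0000, hold=1.9209 ⇒ V=1.9209 continue | (k=4,j=3): S=119.4975, (K−S)⁺=0.0000, hold=0.2328 ⇒ V=0.2328 continue | (k=4,j=4): S=137.5689, (K−S)⁺=0.0000, hold=0.0000 ⇒ V=0.0000 continue  boundary S*=78.3203
step 3: (k=3,j=0): S=84.0340, (K−S)⁺=12.1460, hold=11.9681 ⇒ V=12.1460 exercise | (k=3,j=1): S=96.7423, (K−S)⁺=0.0000, hold=4.3330 ⇒ V=4.3330 continue | (k=3,j=2): S=111.3725, (K−S)⁺=0.0000, hold=0.9793 ⇒ V=0.9793 continue | (k=3,j=3): S=128.2152, (K−S)⁺=0.0000, hold=0.1033 ⇒ V=0.1033 continue  boundary S*=84.0340
step 2: (k=2,j=0): S=90.1646, (K−S)⁺=6.0154, hold=7.7563 ⇒ V=7.7563 continue | (k=2,j=1): S=103.8000, (K−S)⁺=0.0000, hold=2.4573 ⇒ V=2.4573 continue | (k=2,j=2): S=119.4975, (K−S)⁺=0.0000, hold=0.4908 ⇒ V=0.4908 continue  boundary S*=-
step 1: (k=1,j=0): S=96.7423, (K−S)⁺=0.0000, hold=4.7838 ⇒ V=4.7838 continue | (k=1,j=1): S=111.3725, (K−S)⁺=0.0000, hold=1.3583 ⇒ V=1.3583 continue  boundary S*=-
step 0: (k=0,j=0): S=103.8000, (K−S)⁺=0.0000, hold=2.8645 ⇒ V=2.8645 continue  boundary S*=-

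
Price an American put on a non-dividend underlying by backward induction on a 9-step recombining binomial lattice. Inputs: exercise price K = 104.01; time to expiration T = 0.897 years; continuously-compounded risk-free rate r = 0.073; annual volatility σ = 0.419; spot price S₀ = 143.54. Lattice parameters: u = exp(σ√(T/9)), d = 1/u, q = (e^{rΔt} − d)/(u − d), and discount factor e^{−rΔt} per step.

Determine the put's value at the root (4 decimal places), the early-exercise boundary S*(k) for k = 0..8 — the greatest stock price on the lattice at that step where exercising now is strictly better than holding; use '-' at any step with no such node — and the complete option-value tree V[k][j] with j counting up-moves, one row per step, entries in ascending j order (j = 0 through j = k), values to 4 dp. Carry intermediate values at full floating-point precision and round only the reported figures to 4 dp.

price = 4.4009
boundary = - - - - - 74.0856 64.9062 74.0856 84.5633
tree:
4.4009
6.8150 1.9981
10.3196 3.3331 0.6629
15.2184 5.4642 1.2039 0.1196
21.7465 8.7698 2.1658 0.2383 0.0000
29.9244 13.7078 3.8513 0.4749 0.0000 0.0000
39.1038 20.7135 6.7488 0.9463 0.0000 0.0000 0.0000
47.1459 29.9244 11.6036 1.8856 0.0000 0.0000 0.0000 0.0000
54.1915 39.1038 19.4467 3.7574 0.0000 0.0000 0.0000 0.0000 0.0000
60.3642 47.1459 29.9244 7.4873 0.0000 0.0000 0.0000 0.0000 0.0000 0.0000

params: Δt=0.09967 u=1.14143 d=0.87610 q=0.49450 e^(-rΔt)=0.99275
t_9 payoffs: 60.3642 47.1459 29.9244 7.4873 0.0000 0.0000 0.0000 0.0000 0.0000 0.0000
t_8: node(8,0) S=49.8185 payoff=54.1915 vs cont=53.4375 → 54.1915 [stop]  node(8,1) S=64.9062 payoff=39.1038 vs cont=38.3498 → 39.1038 [stop]  node(8,2) S=84.5633 payoff=19.4467 vs cont=18.6927 → 19.4467 [stop]  node(8,3) S=110.1736 payoff=0.0000 vs cont=3.7574 → 3.7574 [wait]  node(8,4) S=143.5400 payoff=0.0000 vs cont=0.0000 → 0.0000 [wait]  node(8,5) S=187.0116 payoff=0.0000 vs cont=0.0000 → 0.0000 [wait]  node(8,6) S=243.6487 payoff=0.0000 vs cont=0.0000 → 0.0000 [wait]  node(8,7) S=317.4385 payoff=0.0000 vs cont=0.0000 → 0.0000 [wait]  node(8,8) S=413.5759 payoff=0.0000 vs cont=0.0000 → 0.0000 [wait]  ⇒ S*(8)=84.5633
t_7: node(7,0) S=56.8641 payoff=47.1459 vs cont=46.3919 → 47.1459 [stop]  node(7,1) S=74.0856 payoff=29.9244 vs cont=29.1704 → 29.9244 [stop]  node(7,2) S=96.5227 payoff=7.4873 vs cont=11.6036 → 11.6036 [wait]  node(7,3) S=125.7550 payoff=0.0000 vs cont=1.8856 → 1.8856 [wait]  node(7,4) S=163.8403 payoff=0.0000 vs cont=0.0000 → 0.0000 [wait]  node(7,5) S=213.4599 payoff=0.0000 vs cont=0.0000 → 0.0000 [wait]  node(7,6) S=278.1070 payoff=0.0000 vs cont=0.0000 → 0.0000 [wait]  node(7,7) S=362.3326 payoff=0.0000 vs cont=0.0000 → 0.0000 [wait]  ⇒ S*(7)=74.0856
t_6: node(6,0) S=64.9062 payoff=39.1038 vs cont=38.3498 → 39.1038 [stop]  node(6,1) S=84.5633 payoff=19.4467 vs cont=20.7135 → 20.7135 [wait]  node(6,2) S=110.1736 payoff=0.0000 vs cont=6.7488 → 6.7488 [wait]  node(6,3) S=143.5400 payoff=0.0000 vs cont=0.9463 → 0.9463 [wait]  node(6,4) S=187.0116 payoff=0.0000 vs cont=0.0000 → 0.0000 [wait]  node(6,5) S=243.6487 payoff=0.0000 vs cont=0.0000 → 0.0000 [wait]  node(6,6) S=317.4385 payoff=0.0000 vs cont=0.0000 → 0.0000 [wait]  ⇒ S*(6)=64.9062
t_5: node(5,0) S=74.0856 payoff=29.9244 vs cont=29.7922 → 29.9244 [stop]  node(5,1) S=96.5227 payoff=7.4873 vs cont=13.7078 → 13.7078 [wait]  node(5,2) S=125.7550 payoff=0.0000 vs cont=3.8513 → 3.8513 [wait]  node(5,3) S=163.8403 payoff=0.0000 vs cont=0.4749 → 0.4749 [wait]  node(5,4) S=213.4599 payoff=0.0000 vs cont=0.0000 → 0.0000 [wait]  node(5,5) S=278.1070 payoff=0.0000 vs cont=0.0000 → 0.0000 [wait]  ⇒ S*(5)=74.0856
t_4: node(4,0) S=84.5633 payoff=19.4467 vs cont=21.7465 → 21.7465 [wait]  node(4,1) S=110.1736 payoff=0.0000 vs cont=8.7698 → 8.7698 [wait]  node(4,2) S=143.5400 payoff=0.0000 vs cont=2.1658 → 2.1658 [wait]  node(4,3) S=187.0116 payoff=0.0000 vs cont=0.2383 → 0.2383 [wait]  node(4,4) S=243.6487 payoff=0.0000 vs cont=0.0000 → 0.0000 [wait]  ⇒ S*(4)=-
t_3: node(3,0) S=96.5227 payoff=7.4873 vs cont=15.2184 → 15.2184 [wait]  node(3,1) S=125.7550 payoff=0.0000 vs cont=5.4642 → 5.4642 [wait]  node(3,2) S=163.8403 payoff=0.0000 vs cont=1.2039 → 1.2039 [wait]  node(3,3) S=213.4599 payoff=0.0000 vs cont=0.1196 → 0.1196 [wait]  ⇒ S*(3)=-
t_2: node(2,0) S=110.1736 payoff=0.0000 vs cont=10.3196 → 10.3196 [wait]  node(2,1) S=143.5400 payoff=0.0000 vs cont=3.3331 → 3.3331 [wait]  node(2,2) S=187.0116 payoff=0.0000 vs cont=0.6629 → 0.6629 [wait]  ⇒ S*(2)=-
t_1: node(1,0) S=125.7550 payoff=0.0000 vs cont=6.8150 → 6.8150 [wait]  node(1,1) S=163.8403 payoff=0.0000 vs cont=1.9981 → 1.9981 [wait]  ⇒ S*(1)=-
t_0: node(0,0) S=143.5400 payoff=0.0000 vs cont=4.4009 → 4.4009 [wait]  ⇒ S*(0)=-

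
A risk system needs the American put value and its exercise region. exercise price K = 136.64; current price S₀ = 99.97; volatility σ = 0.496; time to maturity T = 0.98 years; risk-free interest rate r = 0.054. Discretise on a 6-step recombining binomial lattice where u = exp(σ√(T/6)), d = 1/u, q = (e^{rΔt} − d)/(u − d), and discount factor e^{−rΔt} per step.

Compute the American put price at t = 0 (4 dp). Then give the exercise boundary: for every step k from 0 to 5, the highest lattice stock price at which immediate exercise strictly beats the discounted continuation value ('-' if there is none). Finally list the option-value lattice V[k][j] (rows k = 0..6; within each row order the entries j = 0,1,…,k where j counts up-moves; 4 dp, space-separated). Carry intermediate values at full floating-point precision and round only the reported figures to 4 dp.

price = 42.0706
boundary = - - 66.9508 81.8112 66.9508 81.8112
tree:
42.0706
55.2424 28.1257
69.6892 40.1187 15.2380
81.8503 54.8288 24.4164 5.2567
91.8024 69.6892 37.6742 10.0441 0.0000
99.9469 81.8503 54.8288 19.1916 0.0000 0.0000
106.6119 91.8024 69.6892 36.6700 0.0000 0.0000 0.0000

Δt=0.16333, u=1.22196, d=0.81836, q=0.47200, disc=e^(-rΔt)=0.99122
k=6 terminal: V=max(K-S,0) → 106.6119 91.8024 69.6892 36.6700 0.0000 0.0000 0.0000
k=5: j=0 S=36.6931 intr=99.9469 cont=98.7470 V=99.9469[EX]; j=1 S=54.7897 intr=81.8503 cont=80.6504 V=81.8503[EX]; j=2 S=81.8112 intr=54.8288 cont=53.6289 V=54.8288[EX]; j=3 S=122.1593 intr=14.4807 cont=19.1916 V=19.1916[hold]; j=4 S=182.4066 intr=0.0000 cont=0.0000 V=0.0000[hold]; j=5 S=272.3669 intr=0.0000 cont=0.0000 V=0.0000[hold]  S*(5)=81.8112
k=4: j=0 S=44.8376 intr=91.8024 cont=90.6026 V=91.8024[EX]; j=1 S=66.9508 intr=69.6892 cont=68.4893 V=69.6892[EX]; j=2 S=99.9700 intr=36.6700 cont=37.6742 V=37.6742[hold]; j=3 S=149.2738 intr=0.0000 cont=10.0441 V=10.0441[hold]; j=4 S=222.8935 intr=0.0000 cont=0.0000 V=0.0000[hold]  S*(4)=66.9508
k=3: j=0 S=54.7897 intr=81.8503 cont=80.6504 V=81.8503[EX]; j=1 S=81.8112 intr=54.8288 cont=54.0988 V=54.8288[EX]; j=2 S=122.1593 intr=14.4807 cont=24.4164 V=24.4164[hold]; j=3 S=182.4066 intr=0.0000 cont=5.2567 V=5.2567[hold]  S*(3)=81.8112
k=2: j=0 S=66.9508 intr=69.6892 cont=68.4893 V=69.6892[EX]; j=1 S=99.9700 intr=36.6700 cont=40.1187 V=40.1187[hold]; j=2 S=149.2738 intr=0.0000 cont=15.2380 V=15.2380[hold]  S*(2)=66.9508
k=1: j=0 S=81.8112 intr=54.8288 cont=55.2424 V=55.2424[hold]; j=1 S=122.1593 intr=14.4807 cont=28.1257 V=28.1257[hold]  S*(1)=-
k=0: j=0 S=99.9700 intr=36.6700 cont=42.0706 V=42.0706[hold]  S*(0)=-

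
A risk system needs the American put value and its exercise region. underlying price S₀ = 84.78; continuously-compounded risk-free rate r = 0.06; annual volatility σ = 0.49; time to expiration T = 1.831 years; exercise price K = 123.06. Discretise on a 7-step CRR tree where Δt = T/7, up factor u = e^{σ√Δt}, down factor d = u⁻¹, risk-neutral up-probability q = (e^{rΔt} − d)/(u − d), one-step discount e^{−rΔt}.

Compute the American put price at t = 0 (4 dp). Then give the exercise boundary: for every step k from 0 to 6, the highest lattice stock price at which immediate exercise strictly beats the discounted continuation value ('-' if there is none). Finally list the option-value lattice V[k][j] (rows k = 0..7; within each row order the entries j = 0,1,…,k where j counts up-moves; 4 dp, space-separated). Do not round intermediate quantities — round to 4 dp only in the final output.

price = 44.0826
boundary = - - 51.3594 65.9867 51.3594 65.9867 84.7800
tree:
44.0826
57.1695 30.7472
71.7006 42.6398 18.3147
83.0855 57.0733 27.7305 8.2679
91.9467 71.7006 40.6523 14.0305 2.0200
98.8436 83.0855 57.0733 23.4248 3.8636 0.0000
104.2117 91.9467 71.7006 38.2800 7.3898 0.0000 0.0000
108.3898 98.8436 83.0855 57.0733 14.1344 0.0000 0.0000 0.0000

Δt=0.26157  u=1.28480  d=0.77833  q=0.46891  discount=0.98443
step 7 (expiry): payoffs max(K−S,0) = 108.3898 98.8436 83.0855 57.0733 14.1344 0.0000 0.0000 0.0000
step 6: (k=6,j=0): S=18.8483, (K−S)⁺=104.2117, hold=102.2954 ⇒ V=104.2117 exercise | (k=6,j=1): S=31.1133, (K−S)⁺=91.9467, hold=90.0304 ⇒ V=91.9467 exercise | (k=6,j=2): S=51.3594, (K−S)⁺=71.7006, hold=69.7843 ⇒ V=71.7006 exercise | (k=6,j=3): S=84.7800, (K−S)⁺=38.2800, hold=36.3637 ⇒ V=38.2800 exercise | (k=6,j=4): S=139.9481, (K−S)⁺=0.0000, hold=7.3898 ⇒ V=7.3898 continue | (k=6,j=5): S=231.0151, (K−S)⁺=0.0000, hold=0.0000 ⇒ V=0.0000 continue | (k=6,j=6): S=381.3413, (K−S)⁺=0.0000, hold=0.0000 ⇒ V=0.0000 continue  boundary S*=84.7800
step 5: (k=5,j=0): S=24.2164, (K−S)⁺=98.8436, hold=96.9273 ⇒ V=98.8436 exercise | (k=5,j=1): S=39.9745, (K−S)⁺=83.0855, hold=81.1692 ⇒ V=83.0855 exercise | (k=5,j=2): S=65.9867, (K−S)⁺=57.0733, hold=55.1570 ⇒ V=57.0733 exercise | (k=5,j=3): S=108.9256, (K−S)⁺=14.1344, hold=23.4248 ⇒ V=23.4248 continue | (k=5,j=4): S=179.8058, (K−S)⁺=0.0000, hold=3.8636 ⇒ V=3.8636 continue | (k=5,j=5): S=296.8090, (K−S)⁺=0.0000, hold=0.0000 ⇒ V=0.0000 continue  boundary S*=65.9867
step 4: (k=4,j=0): S=31.1133, (K−S)⁺=91.9467, hold=90.0304 ⇒ V=91.9467 exercise | (k=4,j=1): S=51.3594, (K−S)⁺=71.7006, hold=69.7843 ⇒ V=71.7006 exercise | (k=4,j=2): S=84.7800, (K−S)⁺=38.2800, hold=40.6523 ⇒ V=40.6523 continue | (k=4,j=3): S=139.9481, (K−S)⁺=0.0000, hold=14.0305 ⇒ V=14.0305 continue | (k=4,j=4): S=231.0151, (K−S)⁺=0.0000, hold=2.0200 ⇒ V=2.0200 continue  boundary S*=51.3594
step 3: (k=3,j=0): S=39.9745, (K−S)⁺=83.0855, hold=81.1692 ⇒ V=83.0855 exercise | (k=3,j=1): S=65.9867, (K−S)⁺=57.0733, hold=56.2520 ⇒ V=57.0733 exercise | (k=3,j=2): S=108.9256, (K−S)⁺=14.1344, hold=27.7305 ⇒ V=27.7305 continue | (k=3,j=3): S=179.8058, (K−S)⁺=0.0000, hold=8.2679 ⇒ V=8.2679 continue  boundary S*=65.9867
step 2: (k=2,j=0): S=51.3594, (K−S)⁺=71.7006, hold=69.7843 ⇒ V=71.7006 exercise | (k=2,j=1): S=84.7800, (K−S)⁺=38.2800, hold=42.6398 ⇒ V=42.6398 continue | (k=2,j=2): S=139.9481, (K−S)⁺=0.0000, hold=18.3147 ⇒ V=18.3147 continue  boundary S*=51.3594
step 1: (k=1,j=0): S=65.9867, (K−S)⁺=57.0733, hold=57.1695 ⇒ V=57.1695 continue | (k=1,j=1): S=108.9256, (K−S)⁺=14.1344, hold=30.7472 ⇒ V=30.7472 continue  boundary S*=-
step 0: (k=0,j=0): S=84.7800, (K−S)⁺=38.2800, hold=44.0826 ⇒ V=44.0826 continue  boundary S*=-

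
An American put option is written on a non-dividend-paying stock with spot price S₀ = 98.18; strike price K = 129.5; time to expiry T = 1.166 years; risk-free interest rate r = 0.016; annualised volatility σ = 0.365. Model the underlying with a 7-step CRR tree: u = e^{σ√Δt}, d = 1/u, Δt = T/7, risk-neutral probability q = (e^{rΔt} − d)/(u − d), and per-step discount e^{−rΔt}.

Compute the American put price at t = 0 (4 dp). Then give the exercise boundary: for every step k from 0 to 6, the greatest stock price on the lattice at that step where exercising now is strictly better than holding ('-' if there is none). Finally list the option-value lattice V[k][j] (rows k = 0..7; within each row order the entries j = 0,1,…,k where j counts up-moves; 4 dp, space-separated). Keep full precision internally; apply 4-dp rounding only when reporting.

Δt=0.16657, u=1.16064, d=0.86160, q=0.47175, disc=e^(-rΔt)=0.99734
k=7 terminal: V=max(K-S,0) → 94.8940 82.8831 66.7036 44.9084 15.5488 0.0000 0.0000 0.0000
k=6: j=0 S=40.1649 intr=89.3351 cont=88.9904 V=89.3351[EX]; j=1 S=54.1052 intr=75.3948 cont=75.0501 V=75.3948[EX]; j=2 S=72.8838 intr=56.6162 cont=56.2715 V=56.6162[EX]; j=3 S=98.1800 intr=31.3200 cont=30.9753 V=31.3200[EX]; j=4 S=132.2559 intr=0.0000 cont=8.1918 V=8.1918[hold]; j=5 S=178.1587 intr=0.0000 cont=0.0000 V=0.0000[hold]; j=6 S=239.9933 intr=0.0000 cont=0.0000 V=0.0000[hold]  S*(6)=98.1800
k=5: j=0 S=46.6169 intr=82.8831 cont=82.5385 V=82.8831[EX]; j=1 S=62.7964 intr=66.7036 cont=66.3589 V=66.7036[EX]; j=2 S=84.5916 intr=44.9084 cont=44.5638 V=44.9084[EX]; j=3 S=113.9512 intr=15.5488 cont=20.3549 V=20.3549[hold]; j=4 S=153.5009 intr=0.0000 cont=4.3158 V=4.3158[hold]; j=5 S=206.7774 intr=0.0000 cont=0.0000 V=0.0000[hold]  S*(5)=84.5916
k=4: j=0 S=54.1052 intr=75.3948 cont=75.0501 V=75.3948[EX]; j=1 S=72.8838 intr=56.6162 cont=56.2715 V=56.6162[EX]; j=2 S=98.1800 intr=31.3200 cont=33.2366 V=33.2366[hold]; j=3 S=132.2559 intr=0.0000 cont=12.7544 V=12.7544[hold]; j=4 S=178.1587 intr=0.0000 cont=2.2737 V=2.2737[hold]  S*(4)=72.8838
k=3: j=0 S=62.7964 intr=66.7036 cont=66.3589 V=66.7036[EX]; j=1 S=84.5916 intr=44.9084 cont=45.4655 V=45.4655[hold]; j=2 S=113.9512 intr=15.5488 cont=23.5114 V=23.5114[hold]; j=3 S=153.5009 intr=0.0000 cont=7.7893 V=7.7893[hold]  S*(3)=62.7964
k=2: j=0 S=72.8838 intr=56.6162 cont=56.5336 V=56.6162[EX]; j=1 S=98.1800 intr=31.3200 cont=35.0152 V=35.0152[hold]; j=2 S=132.2559 intr=0.0000 cont=16.0516 V=16.0516[hold]  S*(2)=72.8838
k=1: j=0 S=84.5916 intr=44.9084 cont=46.3023 V=46.3023[hold]; j=1 S=113.9512 intr=15.5488 cont=25.9997 V=25.9997[hold]  S*(1)=-
k=0: j=0 S=98.1800 intr=31.3200 cont=36.6268 V=36.6268[hold]  S*(0)=-

price = 36.6268
boundary = - - 72.8838 62.7964 72.8838 84.5916 98.1800
tree:
36.6268
46.3023 25.9997
56.6162 35.0152 16.0516
66.7036 45.4655 23.5114 7.7893
75.3948 56.6162 33.2366 12.7544 2.2737
82.8831 66.7036 44.9084 20.3549 4.3158 0.0000
89.3351 75.3948 56.6162 31.3200 8.1918 0.0000 0.0000
94.8940 82.8831 66.7036 44.9084 15.5488 0.0000 0.0000 0.0000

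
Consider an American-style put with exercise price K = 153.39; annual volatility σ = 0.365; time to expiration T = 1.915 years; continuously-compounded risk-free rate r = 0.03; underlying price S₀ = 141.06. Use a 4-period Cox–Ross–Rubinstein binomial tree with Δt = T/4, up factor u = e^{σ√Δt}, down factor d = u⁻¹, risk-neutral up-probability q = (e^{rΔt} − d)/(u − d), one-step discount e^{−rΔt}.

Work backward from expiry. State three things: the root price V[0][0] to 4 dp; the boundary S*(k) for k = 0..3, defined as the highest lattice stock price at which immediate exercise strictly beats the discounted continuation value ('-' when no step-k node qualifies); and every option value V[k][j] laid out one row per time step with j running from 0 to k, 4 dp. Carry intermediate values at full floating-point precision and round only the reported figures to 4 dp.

price = 32.2719
boundary = - - 85.1220 109.5779
tree:
32.2719
47.9269 15.3018
68.2680 26.0632 3.4224
87.2658 43.8121 6.4960 0.0000
102.0235 68.2680 12.3300 0.0000 0.0000

params: Δt=0.47875 u=1.28730 d=0.77682 q=0.46553 e^(-rΔt)=0.98574
t_4 payoffs: 102.0235 68.2680 12.3300 0.0000 0.0000
t_3: node(3,0) S=66.1242 payoff=87.2658 vs cont=85.0784 → 87.2658 [stop]  node(3,1) S=109.5779 payoff=43.8121 vs cont=41.6248 → 43.8121 [stop]  node(3,2) S=181.5871 payoff=0.0000 vs cont=6.4960 → 6.4960 [wait]  node(3,3) S=300.9172 payoff=0.0000 vs cont=0.0000 → 0.0000 [wait]  ⇒ S*(3)=109.5779
t_2: node(2,0) S=85.1220 payoff=68.2680 vs cont=66.0807 → 68.2680 [stop]  node(2,1) S=141.0600 payoff=12.3300 vs cont=26.0632 → 26.0632 [wait]  node(2,2) S=233.7577 payoff=0.0000 vs cont=3.4224 → 3.4224 [wait]  ⇒ S*(2)=85.1220
t_1: node(1,0) S=109.5779 payoff=43.8121 vs cont=47.9269 → 47.9269 [wait]  node(1,1) S=181.5871 payoff=0.0000 vs cont=15.3018 → 15.3018 [wait]  ⇒ S*(1)=-
t_0: node(0,0) S=141.0600 payoff=12.3300 vs cont=32.2719 → 32.2719 [wait]  ⇒ S*(0)=-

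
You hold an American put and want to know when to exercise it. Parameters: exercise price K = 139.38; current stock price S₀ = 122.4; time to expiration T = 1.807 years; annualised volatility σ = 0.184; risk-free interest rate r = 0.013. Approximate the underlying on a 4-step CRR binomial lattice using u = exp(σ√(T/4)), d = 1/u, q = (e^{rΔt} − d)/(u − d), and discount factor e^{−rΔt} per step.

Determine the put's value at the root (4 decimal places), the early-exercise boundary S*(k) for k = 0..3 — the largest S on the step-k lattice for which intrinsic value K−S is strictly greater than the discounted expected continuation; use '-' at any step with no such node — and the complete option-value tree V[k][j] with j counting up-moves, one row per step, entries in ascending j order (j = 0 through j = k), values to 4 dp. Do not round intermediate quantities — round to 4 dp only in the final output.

params: Δt=0.45175 u=1.13164 d=0.88367 q=0.49287 e^(-rΔt)=0.99414
t_4 payoffs: 64.7449 43.8010 16.9800 0.0000 0.0000
t_3: node(3,0) S=84.4604 payoff=54.9196 vs cont=54.1035 → 54.9196 [stop]  node(3,1) S=108.1613 payoff=31.2187 vs cont=30.4026 → 31.2187 [stop]  node(3,2) S=138.5131 payoff=0.8669 vs cont=8.5606 → 8.5606 [wait]  node(3,3) S=177.3822 payoff=0.0000 vs cont=0.0000 → 0.0000 [wait]  ⇒ S*(3)=108.1613
t_2: node(2,0) S=95.5790 payoff=43.8010 vs cont=42.9849 → 43.8010 [stop]  node(2,1) S=122.4000 payoff=16.9800 vs cont=19.9337 → 19.9337 [wait]  node(2,2) S=156.7474 payoff=0.0000 vs cont=4.3159 → 4.3159 [wait]  ⇒ S*(2)=95.5790
t_1: node(1,0) S=108.1613 payoff=31.2187 vs cont=31.8498 → 31.8498 [wait]  node(1,1) S=138.5131 payoff=0.8669 vs cont=12.1644 → 12.1644 [wait]  ⇒ S*(1)=-
t_0: node(0,0) S=122.4000 payoff=16.9800 vs cont=22.0177 → 22.0177 [wait]  ⇒ S*(0)=-

price = 22.0177
boundary = - - 95.5790 108.1613
tree:
22.0177
31.8498 12.1644
43.8010 19.9337 4.3159
54.9196 31.2187 8.5606 0.0000
64.7449 43.8010 16.9800 0.0000 0.0000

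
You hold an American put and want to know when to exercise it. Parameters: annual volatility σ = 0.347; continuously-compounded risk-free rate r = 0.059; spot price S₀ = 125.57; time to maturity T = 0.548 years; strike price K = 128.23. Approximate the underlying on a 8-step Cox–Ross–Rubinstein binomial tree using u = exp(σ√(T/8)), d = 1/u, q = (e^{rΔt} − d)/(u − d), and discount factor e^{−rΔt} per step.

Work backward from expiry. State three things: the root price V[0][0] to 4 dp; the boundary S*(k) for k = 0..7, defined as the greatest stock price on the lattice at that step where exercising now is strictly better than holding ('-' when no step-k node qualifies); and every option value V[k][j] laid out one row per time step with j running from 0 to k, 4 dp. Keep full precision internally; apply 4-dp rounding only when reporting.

Δt=0.06850, u=1.09507, d=0.91318, q=0.49958, disc=e^(-rΔt)=0.99597
k=8 terminal: V=max(K-S,0) → 67.5075 55.4128 40.9092 23.5167 2.6600 0.0000 0.0000 0.0000 0.0000
k=7: j=0 S=66.4954 intr=61.7346 cont=61.2174 V=61.7346[EX]; j=1 S=79.7399 intr=48.4901 cont=47.9729 V=48.4901[EX]; j=2 S=95.6224 intr=32.6076 cont=32.0904 V=32.6076[EX]; j=3 S=114.6684 intr=13.5616 cont=13.0444 V=13.5616[EX]; j=4 S=137.5080 intr=0.0000 cont=1.3258 V=1.3258[hold]; j=5 S=164.8967 intr=0.0000 cont=0.0000 V=0.0000[hold]; j=6 S=197.7407 intr=0.0000 cont=0.0000 V=0.0000[hold]; j=7 S=237.1264 intr=0.0000 cont=0.0000 V=0.0000[hold]  S*(7)=114.6684
k=6: j=0 S=72.8172 intr=55.4128 cont=54.8956 V=55.4128[EX]; j=1 S=87.3208 intr=40.9092 cont=40.3920 V=40.9092[EX]; j=2 S=104.7133 intr=23.5167 cont=22.9995 V=23.5167[EX]; j=3 S=125.5700 intr=2.6600 cont=7.4188 V=7.4188[hold]; j=4 S=150.5809 intr=0.0000 cont=0.6608 V=0.6608[hold]; j=5 S=180.5735 intr=0.0000 cont=0.0000 V=0.0000[hold]; j=6 S=216.5399 intr=0.0000 cont=0.0000 V=0.0000[hold]  S*(6)=104.7133
k=5: j=0 S=79.7399 intr=48.4901 cont=47.9729 V=48.4901[EX]; j=1 S=95.6224 intr=32.6076 cont=32.0904 V=32.6076[EX]; j=2 S=114.6684 intr=13.5616 cont=15.4122 V=15.4122[hold]; j=3 S=137.5080 intr=0.0000 cont=4.0263 V=4.0263[hold]; j=4 S=164.8967 intr=0.0000 cont=0.3293 V=0.3293[hold]; j=5 S=197.7407 intr=0.0000 cont=0.0000 V=0.0000[hold]  S*(5)=95.6224
k=4: j=0 S=87.3208 intr=40.9092 cont=40.3920 V=40.9092[EX]; j=1 S=104.7133 intr=23.5167 cont=23.9203 V=23.9203[hold]; j=2 S=125.5700 intr=2.6600 cont=9.6849 V=9.6849[hold]; j=3 S=150.5809 intr=0.0000 cont=2.1706 V=2.1706[hold]; j=4 S=180.5735 intr=0.0000 cont=0.1641 V=0.1641[hold]  S*(4)=87.3208
k=3: j=0 S=95.6224 intr=32.6076 cont=32.2912 V=32.6076[EX]; j=1 S=114.6684 intr=13.5616 cont=16.7408 V=16.7408[hold]; j=2 S=137.5080 intr=0.0000 cont=5.9070 V=5.9070[hold]; j=3 S=164.8967 intr=0.0000 cont=1.1635 V=1.1635[hold]  S*(3)=95.6224
k=2: j=0 S=104.7133 intr=23.5167 cont=24.5814 V=24.5814[hold]; j=1 S=125.5700 intr=2.6600 cont=11.2828 V=11.2828[hold]; j=2 S=150.5809 intr=0.0000 cont=3.5230 V=3.5230[hold]  S*(2)=-
k=1: j=0 S=114.6684 intr=13.5616 cont=17.8654 V=17.8654[hold]; j=1 S=137.5080 intr=0.0000 cont=7.3763 V=7.3763[hold]  S*(1)=-
k=0: j=0 S=125.5700 intr=2.6600 cont=12.5744 V=12.5744[hold]  S*(0)=-

price = 12.5744
boundary = - - - 95.6224 87.3208 95.6224 104.7133 114.6684
tree:
12.5744
17.8654 7.3763
24.5814 11.2828 3.5230
32.6076 16.7408 5.9070 1.1635
40.9092 23.9203 9.6849 2.1706 0.1641
48.4901 32.6076 15.4122 4.0263 0.3293 0.0000
55.4128 40.9092 23.5167 7.4188 0.6608 0.0000 0.0000
61.7346 48.4901 32.6076 13.5616 1.3258 0.0000 0.0000 0.0000
67.5075 55.4128 40.9092 23.5167 2.6600 0.0000 0.0000 0.0000 0.0000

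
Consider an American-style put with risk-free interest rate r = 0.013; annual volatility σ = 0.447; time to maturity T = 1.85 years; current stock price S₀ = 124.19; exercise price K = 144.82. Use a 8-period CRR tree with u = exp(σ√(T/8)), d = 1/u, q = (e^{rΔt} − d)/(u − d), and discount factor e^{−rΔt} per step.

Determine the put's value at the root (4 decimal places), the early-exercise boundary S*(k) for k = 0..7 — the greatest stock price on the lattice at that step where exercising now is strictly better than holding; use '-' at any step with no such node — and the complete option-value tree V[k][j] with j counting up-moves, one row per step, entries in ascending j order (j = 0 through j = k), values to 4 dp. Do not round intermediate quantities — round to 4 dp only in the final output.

Δt=0.23125, u=1.23981, d=0.80658, q=0.45342, disc=e^(-rΔt)=0.99700
k=8 terminal: V=max(K-S,0) → 122.5738 110.6250 92.2581 64.0261 20.6300 0.0000 0.0000 0.0000 0.0000
k=7: j=0 S=27.5809 intr=117.2391 cont=116.8044 V=117.2391[EX]; j=1 S=42.3952 intr=102.4248 cont=101.9901 V=102.4248[EX]; j=2 S=65.1666 intr=79.6534 cont=79.2187 V=79.6534[EX]; j=3 S=100.1688 intr=44.6512 cont=44.2164 V=44.6512[EX]; j=4 S=153.9716 intr=0.0000 cont=11.2422 V=11.2422[hold]; j=5 S=236.6729 intr=0.0000 cont=0.0000 V=0.0000[hold]; j=6 S=363.7947 intr=0.0000 cont=0.0000 V=0.0000[hold]; j=7 S=559.1963 intr=0.0000 cont=0.0000 V=0.0000[hold]  S*(7)=100.1688
k=6: j=0 S=34.1950 intr=110.6250 cont=110.1903 V=110.6250[EX]; j=1 S=52.5619 intr=92.2581 cont=91.8234 V=92.2581[EX]; j=2 S=80.7939 intr=64.0261 cont=63.5914 V=64.0261[EX]; j=3 S=124.1900 intr=20.6300 cont=29.4144 V=29.4144[hold]; j=4 S=190.8950 intr=0.0000 cont=6.1263 V=6.1263[hold]; j=5 S=293.4286 intr=0.0000 cont=0.0000 V=0.0000[hold]; j=6 S=451.0351 intr=0.0000 cont=0.0000 V=0.0000[hold]  S*(6)=80.7939
k=5: j=0 S=42.3952 intr=102.4248 cont=101.9901 V=102.4248[EX]; j=1 S=65.1666 intr=79.6534 cont=79.2187 V=79.6534[EX]; j=2 S=100.1688 intr=44.6512 cont=48.1875 V=48.1875[hold]; j=3 S=153.9716 intr=0.0000 cont=18.7986 V=18.7986[hold]; j=4 S=236.6729 intr=0.0000 cont=3.3385 V=3.3385[hold]; j=5 S=363.7947 intr=0.0000 cont=0.0000 V=0.0000[hold]  S*(5)=65.1666
k=4: j=0 S=52.5619 intr=92.2581 cont=91.8234 V=92.2581[EX]; j=1 S=80.7939 intr=64.0261 cont=65.1900 V=65.1900[hold]; j=2 S=124.1900 intr=20.6300 cont=34.7574 V=34.7574[hold]; j=3 S=190.8950 intr=0.0000 cont=11.7533 V=11.7533[hold]; j=4 S=293.4286 intr=0.0000 cont=1.8193 V=1.8193[hold]  S*(4)=52.5619
k=3: j=0 S=65.1666 intr=79.6534 cont=79.7449 V=79.7449[hold]; j=1 S=100.1688 intr=44.6512 cont=51.2371 V=51.2371[hold]; j=2 S=153.9716 intr=0.0000 cont=24.2540 V=24.2540[hold]; j=3 S=236.6729 intr=0.0000 cont=7.2273 V=7.2273[hold]  S*(3)=-
k=2: j=0 S=80.7939 intr=64.0261 cont=66.6184 V=66.6184[hold]; j=1 S=124.1900 intr=20.6300 cont=38.8854 V=38.8854[hold]; j=2 S=190.8950 intr=0.0000 cont=16.4842 V=16.4842[hold]  S*(2)=-
k=1: j=0 S=100.1688 intr=44.6512 cont=53.8816 V=53.8816[hold]; j=1 S=153.9716 intr=0.0000 cont=28.6421 V=28.6421[hold]  S*(1)=-
k=0: j=0 S=124.1900 intr=20.6300 cont=42.3102 V=42.3102[hold]  S*(0)=-

price = 42.3102
boundary = - - - - 52.5619 65.1666 80.7939 100.1688
tree:
42.3102
53.8816 28.6421
66.6184 38.8854 16.4842
79.7449 51.2371 24.2540 7.2273
92.2581 65.1900 34.7574 11.7533 1.8193
102.4248 79.6534 48.1875 18.7986 3.3385 0.0000
110.6250 92.2581 64.0261 29.4144 6.1263 0.0000 0.0000
117.2391 102.4248 79.6534 44.6512 11.2422 0.0000 0.0000 0.0000
122.5738 110.6250 92.2581 64.0261 20.6300 0.0000 0.0000 0.0000 0.0000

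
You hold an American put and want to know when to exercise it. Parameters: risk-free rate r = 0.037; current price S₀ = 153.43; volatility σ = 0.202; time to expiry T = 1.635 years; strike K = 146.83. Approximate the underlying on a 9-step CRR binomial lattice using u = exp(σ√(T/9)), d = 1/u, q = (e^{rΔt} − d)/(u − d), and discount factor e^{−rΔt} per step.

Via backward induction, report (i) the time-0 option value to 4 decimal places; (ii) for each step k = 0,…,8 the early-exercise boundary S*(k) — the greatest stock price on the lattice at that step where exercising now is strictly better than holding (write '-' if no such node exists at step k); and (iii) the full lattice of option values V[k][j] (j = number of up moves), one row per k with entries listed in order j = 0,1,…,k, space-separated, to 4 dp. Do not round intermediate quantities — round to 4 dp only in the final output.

price = 9.4851
boundary = - - - - 108.7287 118.5047 108.7287 118.5047 129.1598
tree:
9.4851
14.0834 5.3232
20.3145 8.4597 2.4695
28.3481 13.0920 4.2528 0.8396
38.1013 19.6279 7.1714 1.5881 0.1530
47.0709 28.3253 11.7779 2.9718 0.3193 0.0000
55.3005 38.1013 18.6927 5.4870 0.6664 0.0000 0.0000
62.8512 47.0709 28.3253 9.9591 1.3907 0.0000 0.0000 0.0000
69.7790 55.3005 38.1013 17.6702 2.9024 0.0000 0.0000 0.0000 0.0000
76.1354 62.8512 47.0709 28.3253 6.0572 0.0000 0.0000 0.0000 0.0000 0.0000

Δt=0.18167, u=1.08991, d=0.91751, q=0.51761, disc=e^(-rΔt)=0.99330
k=9 terminal: V=max(K-S,0) → 76.1354 62.8512 47.0709 28.3253 6.0572 0.0000 0.0000 0.0000 0.0000 0.0000
k=8: j=0 S=77.0510 intr=69.7790 cont=68.7954 V=69.7790[EX]; j=1 S=91.5295 intr=55.3005 cont=54.3169 V=55.3005[EX]; j=2 S=108.7287 intr=38.1013 cont=37.1177 V=38.1013[EX]; j=3 S=129.1598 intr=17.6702 cont=16.6866 V=17.6702[EX]; j=4 S=153.4300 intr=0.0000 cont=2.9024 V=2.9024[hold]; j=5 S=182.2608 intr=0.0000 cont=0.0000 V=0.0000[hold]; j=6 S=216.5092 intr=0.0000 cont=0.0000 V=0.0000[hold]; j=7 S=257.1932 intr=0.0000 cont=0.0000 V=0.0000[hold]; j=8 S=305.5221 intr=0.0000 cont=0.0000 V=0.0000[hold]  S*(8)=129.1598
k=7: j=0 S=83.9788 intr=62.8512 cont=61.8676 V=62.8512[EX]; j=1 S=99.7591 intr=47.0709 cont=46.0872 V=47.0709[EX]; j=2 S=118.5047 intr=28.3253 cont=27.3416 V=28.3253[EX]; j=3 S=140.7728 intr=6.0572 cont=9.9591 V=9.9591[hold]; j=4 S=167.2252 intr=0.0000 cont=1.3907 V=1.3907[hold]; j=5 S=198.6483 intr=0.0000 cont=0.0000 V=0.0000[hold]; j=6 S=235.9761 intr=0.0000 cont=0.0000 V=0.0000[hold]; j=7 S=280.3180 intr=0.0000 cont=0.0000 V=0.0000[hold]  S*(7)=118.5047
k=6: j=0 S=91.5295 intr=55.3005 cont=54.3169 V=55.3005[EX]; j=1 S=108.7287 intr=38.1013 cont=37.1177 V=38.1013[EX]; j=2 S=129.1598 intr=17.6702 cont=18.6927 V=18.6927[hold]; j=3 S=153.4300 intr=0.0000 cont=5.4870 V=5.4870[hold]; j=4 S=182.2608 intr=0.0000 cont=0.6664 V=0.6664[hold]; j=5 S=216.5092 intr=0.0000 cont=0.0000 V=0.0000[hold]; j=6 S=257.1932 intr=0.0000 cont=0.0000 V=0.0000[hold]  S*(6)=108.7287
k=5: j=0 S=99.7591 intr=47.0709 cont=46.0872 V=47.0709[EX]; j=1 S=118.5047 intr=28.3253 cont=27.8673 V=28.3253[EX]; j=2 S=140.7728 intr=6.0572 cont=11.7779 V=11.7779[hold]; j=3 S=167.2252 intr=0.0000 cont=2.9718 V=2.9718[hold]; j=4 S=198.6483 intr=0.0000 cont=0.3193 V=0.3193[hold]; j=5 S=235.9761 intr=0.0000 cont=0.0000 V=0.0000[hold]  S*(5)=118.5047
k=4: j=0 S=108.7287 intr=38.1013 cont=37.1177 V=38.1013[EX]; j=1 S=129.1598 intr=17.6702 cont=19.6279 V=19.6279[hold]; j=2 S=153.4300 intr=0.0000 cont=7.1714 V=7.1714[hold]; j=3 S=182.2608 intr=0.0000 cont=1.5881 V=1.5881[hold]; j=4 S=216.5092 intr=0.0000 cont=0.1530 V=0.1530[hold]  S*(4)=108.7287
k=3: j=0 S=118.5047 intr=28.3253 cont=28.3481 V=28.3481[hold]; j=1 S=140.7728 intr=6.0572 cont=13.0920 V=13.0920[hold]; j=2 S=167.2252 intr=0.0000 cont=4.2528 V=4.2528[hold]; j=3 S=198.6483 intr=0.0000 cont=0.8396 V=0.8396[hold]  S*(3)=-
k=2: j=0 S=129.1598 intr=17.6702 cont=20.3145 V=20.3145[hold]; j=1 S=153.4300 intr=0.0000 cont=8.4597 V=8.4597[hold]; j=2 S=182.2608 intr=0.0000 cont=2.4695 V=2.4695[hold]  S*(2)=-
k=1: j=0 S=140.7728 intr=6.0572 cont=14.0834 V=14.0834[hold]; j=1 S=167.2252 intr=0.0000 cont=5.3232 V=5.3232[hold]  S*(1)=-
k=0: j=0 S=153.4300 intr=0.0000 cont=9.4851 V=9.4851[hold]  S*(0)=-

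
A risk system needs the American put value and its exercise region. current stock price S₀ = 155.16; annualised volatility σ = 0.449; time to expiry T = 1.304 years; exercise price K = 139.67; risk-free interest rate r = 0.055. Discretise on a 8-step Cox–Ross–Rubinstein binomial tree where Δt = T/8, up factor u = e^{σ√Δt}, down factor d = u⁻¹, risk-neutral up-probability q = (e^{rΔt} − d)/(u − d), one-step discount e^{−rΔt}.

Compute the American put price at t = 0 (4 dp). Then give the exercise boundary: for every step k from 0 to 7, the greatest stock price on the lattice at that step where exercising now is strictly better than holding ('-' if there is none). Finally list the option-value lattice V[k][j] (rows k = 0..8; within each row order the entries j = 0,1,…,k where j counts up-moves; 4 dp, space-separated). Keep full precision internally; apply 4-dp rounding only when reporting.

params: Δt=0.16300 u=1.19875 d=0.83421 q=0.47951 e^(-rΔt)=0.99108
t_8 payoffs: 103.2816 87.3802 64.5300 31.6944 0.0000 0.0000 0.0000 0.0000 0.0000
t_7: node(7,0) S=43.6204 payoff=96.0496 vs cont=94.8030 → 96.0496 [stop]  node(7,1) S=62.6822 payoff=76.9878 vs cont=75.7413 → 76.9878 [stop]  node(7,2) S=90.0738 payoff=49.5962 vs cont=48.3497 → 49.5962 [stop]  node(7,3) S=129.4353 payoff=10.2347 vs cont=16.3495 → 16.3495 [wait]  node(7,4) S=185.9974 payoff=0.0000 vs cont=0.0000 → 0.0000 [wait]  node(7,5) S=267.2767 payoff=0.0000 vs cont=0.0000 → 0.0000 [wait]  node(7,6) S=384.0745 payoff=0.0000 vs cont=0.0000 → 0.0000 [wait]  node(7,7) S=551.9119 payoff=0.0000 vs cont=0.0000 → 0.0000 [wait]  ⇒ S*(7)=90.0738
t_6: node(6,0) S=52.2898 payoff=87.3802 vs cont=86.1337 → 87.3802 [stop]  node(6,1) S=75.1400 payoff=64.5300 vs cont=63.2834 → 64.5300 [stop]  node(6,2) S=107.9756 payoff=31.6944 vs cont=33.3538 → 33.3538 [wait]  node(6,3) S=155.1600 payoff=0.0000 vs cont=8.4338 → 8.4338 [wait]  node(6,4) S=222.9636 payoff=0.0000 vs cont=0.0000 → 0.0000 [wait]  node(6,5) S=320.3969 payoff=0.0000 vs cont=0.0000 → 0.0000 [wait]  node(6,6) S=460.4077 payoff=0.0000 vs cont=0.0000 → 0.0000 [wait]  ⇒ S*(6)=75.1400
t_5: node(5,0) S=62.6822 payoff=76.9878 vs cont=75.7413 → 76.9878 [stop]  node(5,1) S=90.0738 payoff=49.5962 vs cont=49.1383 → 49.5962 [stop]  node(5,2) S=129.4353 payoff=10.2347 vs cont=21.2134 → 21.2134 [wait]  node(5,3) S=185.9974 payoff=0.0000 vs cont=4.3506 → 4.3506 [wait]  node(5,4) S=267.2767 payoff=0.0000 vs cont=0.0000 → 0.0000 [wait]  node(5,5) S=384.0745 payoff=0.0000 vs cont=0.0000 → 0.0000 [wait]  ⇒ S*(5)=90.0738
t_4: node(4,0) S=75.1400 payoff=64.5300 vs cont=63.2834 → 64.5300 [stop]  node(4,1) S=107.9756 payoff=31.6944 vs cont=35.6653 → 35.6653 [wait]  node(4,2) S=155.1600 payoff=0.0000 vs cont=13.0104 → 13.0104 [wait]  node(4,3) S=222.9636 payoff=0.0000 vs cont=2.2442 → 2.2442 [wait]  node(4,4) S=320.3969 payoff=0.0000 vs cont=0.0000 → 0.0000 [wait]  ⇒ S*(4)=75.1400
t_3: node(3,0) S=90.0738 payoff=49.5962 vs cont=50.2367 → 50.2367 [wait]  node(3,1) S=129.4353 payoff=10.2347 vs cont=24.5807 → 24.5807 [wait]  node(3,2) S=185.9974 payoff=0.0000 vs cont=7.7779 → 7.7779 [wait]  node(3,3) S=267.2767 payoff=0.0000 vs cont=1.1577 → 1.1577 [wait]  ⇒ S*(3)=-
t_2: node(2,0) S=107.9756 payoff=31.6944 vs cont=37.5959 → 37.5959 [wait]  node(2,1) S=155.1600 payoff=0.0000 vs cont=16.3762 → 16.3762 [wait]  node(2,2) S=222.9636 payoff=0.0000 vs cont=4.5624 → 4.5624 [wait]  ⇒ S*(2)=-
t_1: node(1,0) S=129.4353 payoff=10.2347 vs cont=27.1761 → 27.1761 [wait]  node(1,1) S=185.9974 payoff=0.0000 vs cont=10.6157 → 10.6157 [wait]  ⇒ S*(1)=-
t_0: node(0,0) S=155.1600 payoff=0.0000 vs cont=19.0636 → 19.0636 [wait]  ⇒ S*(0)=-

price = 19.0636
boundary = - - - - 75.1400 90.0738 75.1400 90.0738
tree:
19.0636
27.1761 10.6157
37.5959 16.3762 4.5624
50.2367 24.5807 7.7779 1.1577
64.5300 35.6653 13.0104 2.2442 0.0000
76.9878 49.5962 21.2134 4.3506 0.0000 0.0000
87.3802 64.5300 33.3538 8.4338 0.0000 0.0000 0.0000
96.0496 76.9878 49.5962 16.3495 0.0000 0.0000 0.0000 0.0000
103.2816 87.3802 64.5300 31.6944 0.0000 0.0000 0.0000 0.0000 0.0000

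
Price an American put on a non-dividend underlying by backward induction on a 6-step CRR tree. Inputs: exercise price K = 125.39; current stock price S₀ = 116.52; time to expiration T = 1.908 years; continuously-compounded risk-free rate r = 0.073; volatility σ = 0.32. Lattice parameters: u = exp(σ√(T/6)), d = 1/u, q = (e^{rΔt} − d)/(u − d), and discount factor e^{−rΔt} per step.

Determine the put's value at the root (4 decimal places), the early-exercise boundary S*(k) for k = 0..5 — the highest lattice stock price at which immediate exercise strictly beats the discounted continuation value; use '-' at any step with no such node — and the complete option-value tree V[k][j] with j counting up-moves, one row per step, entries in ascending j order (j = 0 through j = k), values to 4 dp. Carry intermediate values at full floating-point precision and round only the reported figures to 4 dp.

price = 19.1860
boundary = - - 81.2197 67.8097 81.2197 97.2816
tree:
19.1860
29.6251 10.4064
44.1703 17.5229 4.3005
57.5803 28.4980 8.1729 0.9165
68.7763 44.1703 15.3034 1.9531 0.0000
78.1236 57.5803 28.1084 4.1622 0.0000 0.0000
85.9277 68.7763 44.1703 8.8700 0.0000 0.0000 0.0000

Δt=0.31800  u=1.19776  d=0.83489  q=0.51973  discount=0.97705
step 6 (expiry): payoffs max(K−S,0) = 85.9277 68.7763 44.1703 8.8700 0.0000 0.0000 0.0000
step 5: (k=5,j=0): S=47.2664, (K−S)⁺=78.1236, hold=75.2463 ⇒ V=78.1236 exercise | (k=5,j=1): S=67.8097, (K−S)⁺=57.5803, hold=54.7031 ⇒ V=57.5803 exercise | (k=5,j=2): S=97.2816, (K−S)⁺=28.1084, hold=25.2311 ⇒ V=28.1084 exercise | (k=5,j=3): S=139.5629, (K−S)⁺=0.0000, hold=4.1622 ⇒ V=4.1622 continue | (k=5,j=4): S=200.2209, (K−S)⁺=0.0000, hold=0.0000 ⇒ V=0.0000 continue | (k=5,j=5): S=287.2425, (K−S)⁺=0.0000, hold=0.0000 ⇒ V=0.0000 continue  boundary S*=97.2816
step 4: (k=4,j=0): S=56.6137, (K−S)⁺=68.7763, hold=65.8990 ⇒ V=68.7763 exercise | (k=4,j=1): S=81.2197, (K−S)⁺=44.1703, hold=41.2931 ⇒ V=44.1703 exercise | (k=4,j=2): S=116.5200, (K−S)⁺=8.8700, hold=15.3034 ⇒ V=15.3034 continue | (k=4,j=3): S=167.1628, (K−S)⁺=0.0000, hold=1.9531 ⇒ V=1.9531 continue | (k=4,j=4): S=239.8165, (K−S)⁺=0.0000, hold=0.0000 ⇒ V=0.0000 continue  boundary S*=81.2197
step 3: (k=3,j=0): S=67.8097, (K−S)⁺=57.5803, hold=54.7031 ⇒ V=57.5803 exercise | (k=3,j=1): S=97.2816, (K−S)⁺=28.1084, hold=28.4980 ⇒ V=28.4980 continue | (k=3,j=2): S=139.5629, (K−S)⁺=0.0000, hold=8.1729 ⇒ V=8.1729 continue | (k=3,j=3): S=200.2209, (K−S)⁺=0.0000, hold=0.9165 ⇒ V=0.9165 continue  boundary S*=67.8097
step 2: (k=2,j=0): S=81.2197, (K−S)⁺=44.1703, hold=41.4909 ⇒ V=44.1703 exercise | (k=2,j=1): S=116.5200, (K−S)⁺=8.8700, hold=17.5229 ⇒ V=17.5229 continue | (k=2,j=2): S=167.1628, (K−S)⁺=0.0000, hold=4.3005 ⇒ V=4.3005 continue  boundary S*=81.2197
step 1: (k=1,j=0): S=97.2816, (K−S)⁺=28.1084, hold=29.6251 ⇒ V=29.6251 continue | (k=1,j=1): S=139.5629, (K−S)⁺=0.0000, hold=10.4064 ⇒ V=10.4064 continue  boundary S*=-
step 0: (k=0,j=0): S=116.5200, (K−S)⁺=8.8700, hold=19.1860 ⇒ V=19.1860 continue  boundary S*=-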